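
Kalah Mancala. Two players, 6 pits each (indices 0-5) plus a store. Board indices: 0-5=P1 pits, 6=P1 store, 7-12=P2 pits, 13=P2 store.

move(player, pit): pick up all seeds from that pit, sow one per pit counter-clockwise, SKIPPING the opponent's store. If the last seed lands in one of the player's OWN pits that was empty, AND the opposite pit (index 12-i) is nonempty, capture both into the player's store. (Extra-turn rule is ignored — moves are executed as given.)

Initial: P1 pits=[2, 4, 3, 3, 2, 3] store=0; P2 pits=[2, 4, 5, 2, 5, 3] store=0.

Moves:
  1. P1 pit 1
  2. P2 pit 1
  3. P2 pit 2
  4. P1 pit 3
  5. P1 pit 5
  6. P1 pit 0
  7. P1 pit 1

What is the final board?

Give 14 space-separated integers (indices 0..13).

Move 1: P1 pit1 -> P1=[2,0,4,4,3,4](0) P2=[2,4,5,2,5,3](0)
Move 2: P2 pit1 -> P1=[2,0,4,4,3,4](0) P2=[2,0,6,3,6,4](0)
Move 3: P2 pit2 -> P1=[3,1,4,4,3,4](0) P2=[2,0,0,4,7,5](1)
Move 4: P1 pit3 -> P1=[3,1,4,0,4,5](1) P2=[3,0,0,4,7,5](1)
Move 5: P1 pit5 -> P1=[3,1,4,0,4,0](2) P2=[4,1,1,5,7,5](1)
Move 6: P1 pit0 -> P1=[0,2,5,0,4,0](4) P2=[4,1,0,5,7,5](1)
Move 7: P1 pit1 -> P1=[0,0,6,1,4,0](4) P2=[4,1,0,5,7,5](1)

Answer: 0 0 6 1 4 0 4 4 1 0 5 7 5 1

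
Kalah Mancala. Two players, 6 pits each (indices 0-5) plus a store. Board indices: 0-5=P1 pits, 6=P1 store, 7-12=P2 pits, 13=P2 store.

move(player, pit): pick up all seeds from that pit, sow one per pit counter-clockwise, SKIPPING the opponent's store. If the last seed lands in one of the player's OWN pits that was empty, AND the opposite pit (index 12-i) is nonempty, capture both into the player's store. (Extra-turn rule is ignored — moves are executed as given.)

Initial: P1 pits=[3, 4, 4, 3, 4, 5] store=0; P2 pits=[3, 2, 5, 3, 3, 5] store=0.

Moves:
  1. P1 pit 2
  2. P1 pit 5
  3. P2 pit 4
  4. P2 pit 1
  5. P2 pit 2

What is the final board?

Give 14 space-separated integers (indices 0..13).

Move 1: P1 pit2 -> P1=[3,4,0,4,5,6](1) P2=[3,2,5,3,3,5](0)
Move 2: P1 pit5 -> P1=[3,4,0,4,5,0](2) P2=[4,3,6,4,4,5](0)
Move 3: P2 pit4 -> P1=[4,5,0,4,5,0](2) P2=[4,3,6,4,0,6](1)
Move 4: P2 pit1 -> P1=[4,0,0,4,5,0](2) P2=[4,0,7,5,0,6](7)
Move 5: P2 pit2 -> P1=[5,1,1,4,5,0](2) P2=[4,0,0,6,1,7](8)

Answer: 5 1 1 4 5 0 2 4 0 0 6 1 7 8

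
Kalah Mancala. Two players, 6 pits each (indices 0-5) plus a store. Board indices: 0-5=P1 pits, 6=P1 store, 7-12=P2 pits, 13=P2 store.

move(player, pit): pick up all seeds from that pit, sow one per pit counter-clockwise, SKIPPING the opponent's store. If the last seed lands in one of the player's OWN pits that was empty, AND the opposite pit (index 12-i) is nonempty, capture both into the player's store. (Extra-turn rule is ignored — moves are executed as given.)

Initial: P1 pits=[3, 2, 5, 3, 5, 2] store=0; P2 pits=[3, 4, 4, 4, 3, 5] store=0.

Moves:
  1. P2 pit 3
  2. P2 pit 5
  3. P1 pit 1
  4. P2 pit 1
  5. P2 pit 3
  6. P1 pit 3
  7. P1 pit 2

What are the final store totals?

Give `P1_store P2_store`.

Answer: 2 8

Derivation:
Move 1: P2 pit3 -> P1=[4,2,5,3,5,2](0) P2=[3,4,4,0,4,6](1)
Move 2: P2 pit5 -> P1=[5,3,6,4,6,2](0) P2=[3,4,4,0,4,0](2)
Move 3: P1 pit1 -> P1=[5,0,7,5,7,2](0) P2=[3,4,4,0,4,0](2)
Move 4: P2 pit1 -> P1=[0,0,7,5,7,2](0) P2=[3,0,5,1,5,0](8)
Move 5: P2 pit3 -> P1=[0,0,7,5,7,2](0) P2=[3,0,5,0,6,0](8)
Move 6: P1 pit3 -> P1=[0,0,7,0,8,3](1) P2=[4,1,5,0,6,0](8)
Move 7: P1 pit2 -> P1=[0,0,0,1,9,4](2) P2=[5,2,6,0,6,0](8)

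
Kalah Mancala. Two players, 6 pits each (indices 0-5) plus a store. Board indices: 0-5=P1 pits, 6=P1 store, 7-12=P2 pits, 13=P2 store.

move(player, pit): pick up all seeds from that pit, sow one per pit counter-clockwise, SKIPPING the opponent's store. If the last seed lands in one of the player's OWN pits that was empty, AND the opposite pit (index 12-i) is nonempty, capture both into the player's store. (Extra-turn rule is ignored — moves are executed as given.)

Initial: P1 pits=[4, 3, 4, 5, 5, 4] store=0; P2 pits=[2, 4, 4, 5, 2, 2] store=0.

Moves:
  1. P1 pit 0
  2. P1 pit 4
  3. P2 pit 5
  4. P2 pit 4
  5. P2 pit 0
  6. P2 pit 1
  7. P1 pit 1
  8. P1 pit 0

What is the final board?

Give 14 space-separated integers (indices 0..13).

Answer: 0 1 7 7 1 6 1 0 0 7 8 1 2 3

Derivation:
Move 1: P1 pit0 -> P1=[0,4,5,6,6,4](0) P2=[2,4,4,5,2,2](0)
Move 2: P1 pit4 -> P1=[0,4,5,6,0,5](1) P2=[3,5,5,6,2,2](0)
Move 3: P2 pit5 -> P1=[1,4,5,6,0,5](1) P2=[3,5,5,6,2,0](1)
Move 4: P2 pit4 -> P1=[1,4,5,6,0,5](1) P2=[3,5,5,6,0,1](2)
Move 5: P2 pit0 -> P1=[1,4,5,6,0,5](1) P2=[0,6,6,7,0,1](2)
Move 6: P2 pit1 -> P1=[2,4,5,6,0,5](1) P2=[0,0,7,8,1,2](3)
Move 7: P1 pit1 -> P1=[2,0,6,7,1,6](1) P2=[0,0,7,8,1,2](3)
Move 8: P1 pit0 -> P1=[0,1,7,7,1,6](1) P2=[0,0,7,8,1,2](3)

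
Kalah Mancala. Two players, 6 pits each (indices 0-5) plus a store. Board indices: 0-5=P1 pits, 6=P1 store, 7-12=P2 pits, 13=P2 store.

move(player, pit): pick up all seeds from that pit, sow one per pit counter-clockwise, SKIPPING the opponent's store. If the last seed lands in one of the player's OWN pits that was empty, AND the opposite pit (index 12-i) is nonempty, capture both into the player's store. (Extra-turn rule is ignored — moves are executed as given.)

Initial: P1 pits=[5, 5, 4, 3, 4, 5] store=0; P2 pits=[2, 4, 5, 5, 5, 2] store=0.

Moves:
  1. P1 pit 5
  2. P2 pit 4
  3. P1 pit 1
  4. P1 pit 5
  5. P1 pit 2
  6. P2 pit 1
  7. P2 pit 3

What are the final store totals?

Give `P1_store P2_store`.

Move 1: P1 pit5 -> P1=[5,5,4,3,4,0](1) P2=[3,5,6,6,5,2](0)
Move 2: P2 pit4 -> P1=[6,6,5,3,4,0](1) P2=[3,5,6,6,0,3](1)
Move 3: P1 pit1 -> P1=[6,0,6,4,5,1](2) P2=[4,5,6,6,0,3](1)
Move 4: P1 pit5 -> P1=[6,0,6,4,5,0](3) P2=[4,5,6,6,0,3](1)
Move 5: P1 pit2 -> P1=[6,0,0,5,6,1](4) P2=[5,6,6,6,0,3](1)
Move 6: P2 pit1 -> P1=[7,0,0,5,6,1](4) P2=[5,0,7,7,1,4](2)
Move 7: P2 pit3 -> P1=[8,1,1,6,6,1](4) P2=[5,0,7,0,2,5](3)

Answer: 4 3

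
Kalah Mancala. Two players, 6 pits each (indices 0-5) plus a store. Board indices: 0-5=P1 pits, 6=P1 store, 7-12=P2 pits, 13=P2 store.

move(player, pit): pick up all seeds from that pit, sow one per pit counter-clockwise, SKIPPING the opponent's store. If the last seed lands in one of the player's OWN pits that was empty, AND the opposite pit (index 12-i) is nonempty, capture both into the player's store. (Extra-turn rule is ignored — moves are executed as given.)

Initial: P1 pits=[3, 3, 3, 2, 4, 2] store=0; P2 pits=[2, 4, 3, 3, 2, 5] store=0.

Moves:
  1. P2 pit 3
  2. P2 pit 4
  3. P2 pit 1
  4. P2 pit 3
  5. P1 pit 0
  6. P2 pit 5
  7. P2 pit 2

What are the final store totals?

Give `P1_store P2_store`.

Move 1: P2 pit3 -> P1=[3,3,3,2,4,2](0) P2=[2,4,3,0,3,6](1)
Move 2: P2 pit4 -> P1=[4,3,3,2,4,2](0) P2=[2,4,3,0,0,7](2)
Move 3: P2 pit1 -> P1=[4,3,3,2,4,2](0) P2=[2,0,4,1,1,8](2)
Move 4: P2 pit3 -> P1=[4,3,3,2,4,2](0) P2=[2,0,4,0,2,8](2)
Move 5: P1 pit0 -> P1=[0,4,4,3,5,2](0) P2=[2,0,4,0,2,8](2)
Move 6: P2 pit5 -> P1=[1,5,5,4,6,3](0) P2=[3,0,4,0,2,0](3)
Move 7: P2 pit2 -> P1=[1,5,5,4,6,3](0) P2=[3,0,0,1,3,1](4)

Answer: 0 4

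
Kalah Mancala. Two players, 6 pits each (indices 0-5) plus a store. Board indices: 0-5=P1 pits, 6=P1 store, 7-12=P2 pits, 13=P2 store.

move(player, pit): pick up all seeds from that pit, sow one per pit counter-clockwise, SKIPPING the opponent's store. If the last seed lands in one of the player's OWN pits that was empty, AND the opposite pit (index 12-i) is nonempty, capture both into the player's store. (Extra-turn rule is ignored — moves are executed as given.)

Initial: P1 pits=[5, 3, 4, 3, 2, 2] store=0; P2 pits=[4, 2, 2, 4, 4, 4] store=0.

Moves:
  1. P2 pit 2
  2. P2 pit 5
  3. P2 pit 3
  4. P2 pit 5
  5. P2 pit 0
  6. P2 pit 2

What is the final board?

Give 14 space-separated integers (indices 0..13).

Move 1: P2 pit2 -> P1=[5,3,4,3,2,2](0) P2=[4,2,0,5,5,4](0)
Move 2: P2 pit5 -> P1=[6,4,5,3,2,2](0) P2=[4,2,0,5,5,0](1)
Move 3: P2 pit3 -> P1=[7,5,5,3,2,2](0) P2=[4,2,0,0,6,1](2)
Move 4: P2 pit5 -> P1=[7,5,5,3,2,2](0) P2=[4,2,0,0,6,0](3)
Move 5: P2 pit0 -> P1=[7,5,5,3,2,2](0) P2=[0,3,1,1,7,0](3)
Move 6: P2 pit2 -> P1=[7,5,5,3,2,2](0) P2=[0,3,0,2,7,0](3)

Answer: 7 5 5 3 2 2 0 0 3 0 2 7 0 3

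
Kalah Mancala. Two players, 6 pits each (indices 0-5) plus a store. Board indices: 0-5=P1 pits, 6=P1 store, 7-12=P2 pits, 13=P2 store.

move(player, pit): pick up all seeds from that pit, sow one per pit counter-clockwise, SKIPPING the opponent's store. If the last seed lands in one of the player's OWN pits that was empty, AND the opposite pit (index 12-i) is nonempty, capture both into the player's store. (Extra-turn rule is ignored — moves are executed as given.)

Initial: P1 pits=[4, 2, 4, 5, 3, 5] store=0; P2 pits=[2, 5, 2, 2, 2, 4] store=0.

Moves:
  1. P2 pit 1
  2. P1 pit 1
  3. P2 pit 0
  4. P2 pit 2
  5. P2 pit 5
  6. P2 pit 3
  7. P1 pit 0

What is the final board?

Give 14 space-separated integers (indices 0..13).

Answer: 0 2 7 8 5 6 1 0 1 0 0 5 1 4

Derivation:
Move 1: P2 pit1 -> P1=[4,2,4,5,3,5](0) P2=[2,0,3,3,3,5](1)
Move 2: P1 pit1 -> P1=[4,0,5,6,3,5](0) P2=[2,0,3,3,3,5](1)
Move 3: P2 pit0 -> P1=[4,0,5,6,3,5](0) P2=[0,1,4,3,3,5](1)
Move 4: P2 pit2 -> P1=[4,0,5,6,3,5](0) P2=[0,1,0,4,4,6](2)
Move 5: P2 pit5 -> P1=[5,1,6,7,4,5](0) P2=[0,1,0,4,4,0](3)
Move 6: P2 pit3 -> P1=[6,1,6,7,4,5](0) P2=[0,1,0,0,5,1](4)
Move 7: P1 pit0 -> P1=[0,2,7,8,5,6](1) P2=[0,1,0,0,5,1](4)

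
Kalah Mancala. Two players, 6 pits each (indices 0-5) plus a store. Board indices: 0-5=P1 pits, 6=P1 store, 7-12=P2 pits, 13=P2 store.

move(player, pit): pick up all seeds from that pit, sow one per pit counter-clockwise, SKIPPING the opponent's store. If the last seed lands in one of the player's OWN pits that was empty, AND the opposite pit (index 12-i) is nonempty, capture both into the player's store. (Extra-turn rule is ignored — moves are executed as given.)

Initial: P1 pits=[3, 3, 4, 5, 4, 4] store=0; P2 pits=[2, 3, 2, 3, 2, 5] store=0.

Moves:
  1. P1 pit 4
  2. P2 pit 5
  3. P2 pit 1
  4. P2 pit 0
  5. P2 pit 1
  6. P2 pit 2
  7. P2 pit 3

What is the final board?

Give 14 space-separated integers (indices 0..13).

Answer: 2 5 6 6 0 5 1 0 0 0 0 5 2 8

Derivation:
Move 1: P1 pit4 -> P1=[3,3,4,5,0,5](1) P2=[3,4,2,3,2,5](0)
Move 2: P2 pit5 -> P1=[4,4,5,6,0,5](1) P2=[3,4,2,3,2,0](1)
Move 3: P2 pit1 -> P1=[0,4,5,6,0,5](1) P2=[3,0,3,4,3,0](6)
Move 4: P2 pit0 -> P1=[0,4,5,6,0,5](1) P2=[0,1,4,5,3,0](6)
Move 5: P2 pit1 -> P1=[0,4,5,6,0,5](1) P2=[0,0,5,5,3,0](6)
Move 6: P2 pit2 -> P1=[1,4,5,6,0,5](1) P2=[0,0,0,6,4,1](7)
Move 7: P2 pit3 -> P1=[2,5,6,6,0,5](1) P2=[0,0,0,0,5,2](8)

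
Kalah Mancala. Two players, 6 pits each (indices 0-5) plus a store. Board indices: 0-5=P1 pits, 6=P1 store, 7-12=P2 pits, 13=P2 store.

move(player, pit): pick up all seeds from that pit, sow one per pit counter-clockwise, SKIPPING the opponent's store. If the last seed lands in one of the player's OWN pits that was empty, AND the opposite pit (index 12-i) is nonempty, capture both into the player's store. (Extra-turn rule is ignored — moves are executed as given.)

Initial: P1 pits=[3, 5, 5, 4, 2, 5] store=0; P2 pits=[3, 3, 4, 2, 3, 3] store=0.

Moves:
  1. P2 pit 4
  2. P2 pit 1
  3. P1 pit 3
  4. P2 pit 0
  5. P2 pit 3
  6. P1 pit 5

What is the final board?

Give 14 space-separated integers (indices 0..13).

Move 1: P2 pit4 -> P1=[4,5,5,4,2,5](0) P2=[3,3,4,2,0,4](1)
Move 2: P2 pit1 -> P1=[4,0,5,4,2,5](0) P2=[3,0,5,3,0,4](7)
Move 3: P1 pit3 -> P1=[4,0,5,0,3,6](1) P2=[4,0,5,3,0,4](7)
Move 4: P2 pit0 -> P1=[4,0,5,0,3,6](1) P2=[0,1,6,4,1,4](7)
Move 5: P2 pit3 -> P1=[5,0,5,0,3,6](1) P2=[0,1,6,0,2,5](8)
Move 6: P1 pit5 -> P1=[5,0,5,0,3,0](2) P2=[1,2,7,1,3,5](8)

Answer: 5 0 5 0 3 0 2 1 2 7 1 3 5 8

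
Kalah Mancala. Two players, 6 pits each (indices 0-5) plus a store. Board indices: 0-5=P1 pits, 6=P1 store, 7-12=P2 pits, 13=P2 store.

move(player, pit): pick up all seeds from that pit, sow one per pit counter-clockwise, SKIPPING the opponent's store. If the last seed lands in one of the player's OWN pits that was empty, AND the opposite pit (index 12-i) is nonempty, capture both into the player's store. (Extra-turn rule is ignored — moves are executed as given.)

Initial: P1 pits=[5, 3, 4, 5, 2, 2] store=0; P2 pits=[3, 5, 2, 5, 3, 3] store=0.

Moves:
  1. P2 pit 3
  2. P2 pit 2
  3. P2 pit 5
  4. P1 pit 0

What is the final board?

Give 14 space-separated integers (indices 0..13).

Move 1: P2 pit3 -> P1=[6,4,4,5,2,2](0) P2=[3,5,2,0,4,4](1)
Move 2: P2 pit2 -> P1=[6,4,4,5,2,2](0) P2=[3,5,0,1,5,4](1)
Move 3: P2 pit5 -> P1=[7,5,5,5,2,2](0) P2=[3,5,0,1,5,0](2)
Move 4: P1 pit0 -> P1=[0,6,6,6,3,3](1) P2=[4,5,0,1,5,0](2)

Answer: 0 6 6 6 3 3 1 4 5 0 1 5 0 2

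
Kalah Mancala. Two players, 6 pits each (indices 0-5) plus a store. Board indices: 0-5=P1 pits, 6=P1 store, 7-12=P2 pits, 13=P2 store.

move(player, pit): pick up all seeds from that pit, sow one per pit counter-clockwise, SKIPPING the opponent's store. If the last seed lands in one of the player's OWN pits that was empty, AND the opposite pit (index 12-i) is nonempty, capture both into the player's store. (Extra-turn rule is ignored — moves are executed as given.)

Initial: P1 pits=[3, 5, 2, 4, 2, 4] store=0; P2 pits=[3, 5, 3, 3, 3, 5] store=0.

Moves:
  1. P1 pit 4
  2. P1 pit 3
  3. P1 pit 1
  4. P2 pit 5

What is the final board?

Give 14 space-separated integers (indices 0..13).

Answer: 4 1 4 2 2 7 3 4 5 3 3 3 0 1

Derivation:
Move 1: P1 pit4 -> P1=[3,5,2,4,0,5](1) P2=[3,5,3,3,3,5](0)
Move 2: P1 pit3 -> P1=[3,5,2,0,1,6](2) P2=[4,5,3,3,3,5](0)
Move 3: P1 pit1 -> P1=[3,0,3,1,2,7](3) P2=[4,5,3,3,3,5](0)
Move 4: P2 pit5 -> P1=[4,1,4,2,2,7](3) P2=[4,5,3,3,3,0](1)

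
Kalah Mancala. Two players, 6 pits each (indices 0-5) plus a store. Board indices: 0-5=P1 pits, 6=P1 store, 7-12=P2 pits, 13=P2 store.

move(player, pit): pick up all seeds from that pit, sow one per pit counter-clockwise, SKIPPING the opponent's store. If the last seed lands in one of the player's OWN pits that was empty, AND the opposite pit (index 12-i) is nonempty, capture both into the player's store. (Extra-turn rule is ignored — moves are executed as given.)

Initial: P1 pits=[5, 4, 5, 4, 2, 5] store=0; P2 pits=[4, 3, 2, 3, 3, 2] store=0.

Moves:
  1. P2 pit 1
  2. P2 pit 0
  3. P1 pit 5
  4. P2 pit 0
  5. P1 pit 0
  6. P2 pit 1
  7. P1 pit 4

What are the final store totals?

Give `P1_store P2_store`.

Answer: 2 0

Derivation:
Move 1: P2 pit1 -> P1=[5,4,5,4,2,5](0) P2=[4,0,3,4,4,2](0)
Move 2: P2 pit0 -> P1=[5,4,5,4,2,5](0) P2=[0,1,4,5,5,2](0)
Move 3: P1 pit5 -> P1=[5,4,5,4,2,0](1) P2=[1,2,5,6,5,2](0)
Move 4: P2 pit0 -> P1=[5,4,5,4,2,0](1) P2=[0,3,5,6,5,2](0)
Move 5: P1 pit0 -> P1=[0,5,6,5,3,1](1) P2=[0,3,5,6,5,2](0)
Move 6: P2 pit1 -> P1=[0,5,6,5,3,1](1) P2=[0,0,6,7,6,2](0)
Move 7: P1 pit4 -> P1=[0,5,6,5,0,2](2) P2=[1,0,6,7,6,2](0)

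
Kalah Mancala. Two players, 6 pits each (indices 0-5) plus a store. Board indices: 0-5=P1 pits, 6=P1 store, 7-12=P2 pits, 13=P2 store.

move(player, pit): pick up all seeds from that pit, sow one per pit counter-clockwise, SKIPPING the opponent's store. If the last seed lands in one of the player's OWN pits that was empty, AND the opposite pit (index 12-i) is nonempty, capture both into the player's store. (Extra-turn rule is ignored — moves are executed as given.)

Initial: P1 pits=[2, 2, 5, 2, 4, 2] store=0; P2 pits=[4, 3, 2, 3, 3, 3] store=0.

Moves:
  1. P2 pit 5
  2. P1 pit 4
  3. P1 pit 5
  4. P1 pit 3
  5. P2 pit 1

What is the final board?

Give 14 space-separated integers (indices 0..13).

Answer: 3 3 5 0 1 0 9 0 0 3 4 4 1 2

Derivation:
Move 1: P2 pit5 -> P1=[3,3,5,2,4,2](0) P2=[4,3,2,3,3,0](1)
Move 2: P1 pit4 -> P1=[3,3,5,2,0,3](1) P2=[5,4,2,3,3,0](1)
Move 3: P1 pit5 -> P1=[3,3,5,2,0,0](2) P2=[6,5,2,3,3,0](1)
Move 4: P1 pit3 -> P1=[3,3,5,0,1,0](9) P2=[0,5,2,3,3,0](1)
Move 5: P2 pit1 -> P1=[3,3,5,0,1,0](9) P2=[0,0,3,4,4,1](2)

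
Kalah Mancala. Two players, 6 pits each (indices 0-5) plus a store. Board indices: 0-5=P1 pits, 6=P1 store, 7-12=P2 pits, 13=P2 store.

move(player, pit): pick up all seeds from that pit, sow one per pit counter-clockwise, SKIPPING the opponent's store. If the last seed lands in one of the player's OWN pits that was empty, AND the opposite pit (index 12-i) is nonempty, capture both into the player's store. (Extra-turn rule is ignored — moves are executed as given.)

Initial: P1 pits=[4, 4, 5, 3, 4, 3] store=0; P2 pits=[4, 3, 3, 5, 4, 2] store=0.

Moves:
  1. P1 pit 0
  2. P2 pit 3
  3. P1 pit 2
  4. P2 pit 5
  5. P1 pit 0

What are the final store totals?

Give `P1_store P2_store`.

Move 1: P1 pit0 -> P1=[0,5,6,4,5,3](0) P2=[4,3,3,5,4,2](0)
Move 2: P2 pit3 -> P1=[1,6,6,4,5,3](0) P2=[4,3,3,0,5,3](1)
Move 3: P1 pit2 -> P1=[1,6,0,5,6,4](1) P2=[5,4,3,0,5,3](1)
Move 4: P2 pit5 -> P1=[2,7,0,5,6,4](1) P2=[5,4,3,0,5,0](2)
Move 5: P1 pit0 -> P1=[0,8,1,5,6,4](1) P2=[5,4,3,0,5,0](2)

Answer: 1 2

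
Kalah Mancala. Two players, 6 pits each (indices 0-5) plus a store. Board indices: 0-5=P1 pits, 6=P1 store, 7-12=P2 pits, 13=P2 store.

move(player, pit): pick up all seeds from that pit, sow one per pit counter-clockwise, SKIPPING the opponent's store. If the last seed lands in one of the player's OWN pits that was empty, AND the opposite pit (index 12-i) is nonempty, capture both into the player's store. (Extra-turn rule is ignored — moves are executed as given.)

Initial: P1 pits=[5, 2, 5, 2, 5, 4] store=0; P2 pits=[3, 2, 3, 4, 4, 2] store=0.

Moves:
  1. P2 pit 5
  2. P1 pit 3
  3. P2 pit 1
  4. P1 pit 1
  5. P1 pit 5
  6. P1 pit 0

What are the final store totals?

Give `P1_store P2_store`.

Answer: 7 1

Derivation:
Move 1: P2 pit5 -> P1=[6,2,5,2,5,4](0) P2=[3,2,3,4,4,0](1)
Move 2: P1 pit3 -> P1=[6,2,5,0,6,5](0) P2=[3,2,3,4,4,0](1)
Move 3: P2 pit1 -> P1=[6,2,5,0,6,5](0) P2=[3,0,4,5,4,0](1)
Move 4: P1 pit1 -> P1=[6,0,6,0,6,5](5) P2=[3,0,0,5,4,0](1)
Move 5: P1 pit5 -> P1=[6,0,6,0,6,0](6) P2=[4,1,1,6,4,0](1)
Move 6: P1 pit0 -> P1=[0,1,7,1,7,1](7) P2=[4,1,1,6,4,0](1)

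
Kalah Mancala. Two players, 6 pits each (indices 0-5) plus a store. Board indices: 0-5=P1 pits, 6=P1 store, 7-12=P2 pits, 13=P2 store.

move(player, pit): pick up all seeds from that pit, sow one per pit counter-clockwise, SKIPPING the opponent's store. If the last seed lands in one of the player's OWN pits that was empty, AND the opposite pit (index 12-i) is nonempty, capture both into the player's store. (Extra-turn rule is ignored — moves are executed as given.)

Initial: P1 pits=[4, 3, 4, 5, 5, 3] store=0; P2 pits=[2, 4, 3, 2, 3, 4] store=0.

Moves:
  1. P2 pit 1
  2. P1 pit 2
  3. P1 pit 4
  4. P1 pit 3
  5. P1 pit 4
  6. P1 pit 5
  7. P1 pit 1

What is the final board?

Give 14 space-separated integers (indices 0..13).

Answer: 4 0 1 1 0 0 8 5 0 7 5 5 6 0

Derivation:
Move 1: P2 pit1 -> P1=[4,3,4,5,5,3](0) P2=[2,0,4,3,4,5](0)
Move 2: P1 pit2 -> P1=[4,3,0,6,6,4](1) P2=[2,0,4,3,4,5](0)
Move 3: P1 pit4 -> P1=[4,3,0,6,0,5](2) P2=[3,1,5,4,4,5](0)
Move 4: P1 pit3 -> P1=[4,3,0,0,1,6](3) P2=[4,2,6,4,4,5](0)
Move 5: P1 pit4 -> P1=[4,3,0,0,0,7](3) P2=[4,2,6,4,4,5](0)
Move 6: P1 pit5 -> P1=[4,3,0,0,0,0](4) P2=[5,3,7,5,5,6](0)
Move 7: P1 pit1 -> P1=[4,0,1,1,0,0](8) P2=[5,0,7,5,5,6](0)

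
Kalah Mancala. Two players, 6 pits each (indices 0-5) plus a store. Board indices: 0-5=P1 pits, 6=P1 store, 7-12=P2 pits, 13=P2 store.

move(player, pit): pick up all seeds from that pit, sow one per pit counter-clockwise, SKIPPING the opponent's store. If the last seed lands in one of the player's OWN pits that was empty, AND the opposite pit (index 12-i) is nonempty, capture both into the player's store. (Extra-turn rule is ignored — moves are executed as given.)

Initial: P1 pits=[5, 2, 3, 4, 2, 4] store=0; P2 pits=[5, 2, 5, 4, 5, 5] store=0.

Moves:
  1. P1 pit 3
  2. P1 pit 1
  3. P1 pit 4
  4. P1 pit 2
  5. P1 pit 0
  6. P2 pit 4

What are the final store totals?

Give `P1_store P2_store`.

Answer: 9 1

Derivation:
Move 1: P1 pit3 -> P1=[5,2,3,0,3,5](1) P2=[6,2,5,4,5,5](0)
Move 2: P1 pit1 -> P1=[5,0,4,0,3,5](7) P2=[6,2,0,4,5,5](0)
Move 3: P1 pit4 -> P1=[5,0,4,0,0,6](8) P2=[7,2,0,4,5,5](0)
Move 4: P1 pit2 -> P1=[5,0,0,1,1,7](9) P2=[7,2,0,4,5,5](0)
Move 5: P1 pit0 -> P1=[0,1,1,2,2,8](9) P2=[7,2,0,4,5,5](0)
Move 6: P2 pit4 -> P1=[1,2,2,2,2,8](9) P2=[7,2,0,4,0,6](1)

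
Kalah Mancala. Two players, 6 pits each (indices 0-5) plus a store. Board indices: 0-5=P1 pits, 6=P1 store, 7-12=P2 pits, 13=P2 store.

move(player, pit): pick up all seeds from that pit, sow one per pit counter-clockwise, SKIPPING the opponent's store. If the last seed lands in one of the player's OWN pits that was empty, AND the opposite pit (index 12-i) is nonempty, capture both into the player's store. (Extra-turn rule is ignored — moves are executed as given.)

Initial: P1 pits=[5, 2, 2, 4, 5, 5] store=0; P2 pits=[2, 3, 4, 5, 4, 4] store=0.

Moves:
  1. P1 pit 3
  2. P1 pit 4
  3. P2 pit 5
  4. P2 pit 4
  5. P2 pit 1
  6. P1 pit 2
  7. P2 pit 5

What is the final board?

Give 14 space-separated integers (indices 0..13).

Move 1: P1 pit3 -> P1=[5,2,2,0,6,6](1) P2=[3,3,4,5,4,4](0)
Move 2: P1 pit4 -> P1=[5,2,2,0,0,7](2) P2=[4,4,5,6,4,4](0)
Move 3: P2 pit5 -> P1=[6,3,3,0,0,7](2) P2=[4,4,5,6,4,0](1)
Move 4: P2 pit4 -> P1=[7,4,3,0,0,7](2) P2=[4,4,5,6,0,1](2)
Move 5: P2 pit1 -> P1=[7,4,3,0,0,7](2) P2=[4,0,6,7,1,2](2)
Move 6: P1 pit2 -> P1=[7,4,0,1,1,8](2) P2=[4,0,6,7,1,2](2)
Move 7: P2 pit5 -> P1=[8,4,0,1,1,8](2) P2=[4,0,6,7,1,0](3)

Answer: 8 4 0 1 1 8 2 4 0 6 7 1 0 3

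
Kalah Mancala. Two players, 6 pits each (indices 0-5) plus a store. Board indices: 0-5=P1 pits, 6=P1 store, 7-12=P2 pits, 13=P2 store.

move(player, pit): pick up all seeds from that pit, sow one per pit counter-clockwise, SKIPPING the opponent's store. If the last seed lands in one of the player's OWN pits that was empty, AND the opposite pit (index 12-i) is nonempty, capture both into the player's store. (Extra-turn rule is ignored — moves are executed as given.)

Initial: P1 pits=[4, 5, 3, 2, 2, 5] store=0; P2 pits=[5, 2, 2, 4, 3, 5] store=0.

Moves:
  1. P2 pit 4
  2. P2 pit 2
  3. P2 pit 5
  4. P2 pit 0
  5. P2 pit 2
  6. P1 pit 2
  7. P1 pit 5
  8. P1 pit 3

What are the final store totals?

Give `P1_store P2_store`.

Answer: 3 15

Derivation:
Move 1: P2 pit4 -> P1=[5,5,3,2,2,5](0) P2=[5,2,2,4,0,6](1)
Move 2: P2 pit2 -> P1=[5,0,3,2,2,5](0) P2=[5,2,0,5,0,6](7)
Move 3: P2 pit5 -> P1=[6,1,4,3,3,5](0) P2=[5,2,0,5,0,0](8)
Move 4: P2 pit0 -> P1=[0,1,4,3,3,5](0) P2=[0,3,1,6,1,0](15)
Move 5: P2 pit2 -> P1=[0,1,4,3,3,5](0) P2=[0,3,0,7,1,0](15)
Move 6: P1 pit2 -> P1=[0,1,0,4,4,6](1) P2=[0,3,0,7,1,0](15)
Move 7: P1 pit5 -> P1=[0,1,0,4,4,0](2) P2=[1,4,1,8,2,0](15)
Move 8: P1 pit3 -> P1=[0,1,0,0,5,1](3) P2=[2,4,1,8,2,0](15)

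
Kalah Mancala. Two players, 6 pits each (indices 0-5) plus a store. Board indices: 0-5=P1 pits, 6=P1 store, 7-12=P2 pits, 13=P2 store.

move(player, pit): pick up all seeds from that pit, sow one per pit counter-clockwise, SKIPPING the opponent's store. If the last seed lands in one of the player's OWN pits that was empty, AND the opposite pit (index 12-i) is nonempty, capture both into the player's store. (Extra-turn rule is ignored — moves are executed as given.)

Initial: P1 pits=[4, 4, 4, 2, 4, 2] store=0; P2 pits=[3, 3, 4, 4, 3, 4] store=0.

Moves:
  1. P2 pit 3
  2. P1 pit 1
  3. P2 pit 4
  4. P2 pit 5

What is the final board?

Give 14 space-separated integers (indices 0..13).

Move 1: P2 pit3 -> P1=[5,4,4,2,4,2](0) P2=[3,3,4,0,4,5](1)
Move 2: P1 pit1 -> P1=[5,0,5,3,5,3](0) P2=[3,3,4,0,4,5](1)
Move 3: P2 pit4 -> P1=[6,1,5,3,5,3](0) P2=[3,3,4,0,0,6](2)
Move 4: P2 pit5 -> P1=[7,2,6,4,6,3](0) P2=[3,3,4,0,0,0](3)

Answer: 7 2 6 4 6 3 0 3 3 4 0 0 0 3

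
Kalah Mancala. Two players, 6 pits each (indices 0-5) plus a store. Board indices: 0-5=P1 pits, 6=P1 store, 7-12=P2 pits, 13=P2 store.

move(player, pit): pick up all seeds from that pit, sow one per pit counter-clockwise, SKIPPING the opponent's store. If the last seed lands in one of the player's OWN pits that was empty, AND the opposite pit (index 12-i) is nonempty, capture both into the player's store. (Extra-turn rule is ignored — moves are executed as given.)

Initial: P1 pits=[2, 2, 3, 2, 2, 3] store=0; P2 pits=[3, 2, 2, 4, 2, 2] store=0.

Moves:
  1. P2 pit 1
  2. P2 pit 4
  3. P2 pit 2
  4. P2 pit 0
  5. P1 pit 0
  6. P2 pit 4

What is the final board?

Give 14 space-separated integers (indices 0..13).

Answer: 0 3 4 2 2 3 0 0 1 1 7 0 5 1

Derivation:
Move 1: P2 pit1 -> P1=[2,2,3,2,2,3](0) P2=[3,0,3,5,2,2](0)
Move 2: P2 pit4 -> P1=[2,2,3,2,2,3](0) P2=[3,0,3,5,0,3](1)
Move 3: P2 pit2 -> P1=[2,2,3,2,2,3](0) P2=[3,0,0,6,1,4](1)
Move 4: P2 pit0 -> P1=[2,2,3,2,2,3](0) P2=[0,1,1,7,1,4](1)
Move 5: P1 pit0 -> P1=[0,3,4,2,2,3](0) P2=[0,1,1,7,1,4](1)
Move 6: P2 pit4 -> P1=[0,3,4,2,2,3](0) P2=[0,1,1,7,0,5](1)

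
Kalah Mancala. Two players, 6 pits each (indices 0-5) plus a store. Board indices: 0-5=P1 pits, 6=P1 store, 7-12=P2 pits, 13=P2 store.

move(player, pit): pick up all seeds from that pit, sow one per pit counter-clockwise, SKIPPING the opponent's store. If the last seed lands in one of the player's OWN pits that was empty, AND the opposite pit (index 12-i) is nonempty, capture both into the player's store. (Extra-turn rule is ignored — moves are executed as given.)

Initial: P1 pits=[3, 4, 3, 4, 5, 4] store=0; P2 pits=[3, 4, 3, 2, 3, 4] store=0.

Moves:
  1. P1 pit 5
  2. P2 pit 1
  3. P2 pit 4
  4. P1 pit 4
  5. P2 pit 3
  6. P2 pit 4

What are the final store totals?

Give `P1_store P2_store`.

Answer: 2 3

Derivation:
Move 1: P1 pit5 -> P1=[3,4,3,4,5,0](1) P2=[4,5,4,2,3,4](0)
Move 2: P2 pit1 -> P1=[3,4,3,4,5,0](1) P2=[4,0,5,3,4,5](1)
Move 3: P2 pit4 -> P1=[4,5,3,4,5,0](1) P2=[4,0,5,3,0,6](2)
Move 4: P1 pit4 -> P1=[4,5,3,4,0,1](2) P2=[5,1,6,3,0,6](2)
Move 5: P2 pit3 -> P1=[4,5,3,4,0,1](2) P2=[5,1,6,0,1,7](3)
Move 6: P2 pit4 -> P1=[4,5,3,4,0,1](2) P2=[5,1,6,0,0,8](3)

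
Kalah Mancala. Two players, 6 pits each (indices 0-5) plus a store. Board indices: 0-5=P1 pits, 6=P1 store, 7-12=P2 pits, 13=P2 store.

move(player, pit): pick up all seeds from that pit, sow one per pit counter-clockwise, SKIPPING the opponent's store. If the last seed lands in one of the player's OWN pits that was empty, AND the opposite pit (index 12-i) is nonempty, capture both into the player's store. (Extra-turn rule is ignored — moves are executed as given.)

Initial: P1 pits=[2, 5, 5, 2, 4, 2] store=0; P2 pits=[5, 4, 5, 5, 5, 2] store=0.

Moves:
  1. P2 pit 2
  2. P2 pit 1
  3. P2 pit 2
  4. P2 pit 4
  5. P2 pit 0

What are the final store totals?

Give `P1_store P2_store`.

Answer: 0 2

Derivation:
Move 1: P2 pit2 -> P1=[3,5,5,2,4,2](0) P2=[5,4,0,6,6,3](1)
Move 2: P2 pit1 -> P1=[3,5,5,2,4,2](0) P2=[5,0,1,7,7,4](1)
Move 3: P2 pit2 -> P1=[3,5,5,2,4,2](0) P2=[5,0,0,8,7,4](1)
Move 4: P2 pit4 -> P1=[4,6,6,3,5,2](0) P2=[5,0,0,8,0,5](2)
Move 5: P2 pit0 -> P1=[4,6,6,3,5,2](0) P2=[0,1,1,9,1,6](2)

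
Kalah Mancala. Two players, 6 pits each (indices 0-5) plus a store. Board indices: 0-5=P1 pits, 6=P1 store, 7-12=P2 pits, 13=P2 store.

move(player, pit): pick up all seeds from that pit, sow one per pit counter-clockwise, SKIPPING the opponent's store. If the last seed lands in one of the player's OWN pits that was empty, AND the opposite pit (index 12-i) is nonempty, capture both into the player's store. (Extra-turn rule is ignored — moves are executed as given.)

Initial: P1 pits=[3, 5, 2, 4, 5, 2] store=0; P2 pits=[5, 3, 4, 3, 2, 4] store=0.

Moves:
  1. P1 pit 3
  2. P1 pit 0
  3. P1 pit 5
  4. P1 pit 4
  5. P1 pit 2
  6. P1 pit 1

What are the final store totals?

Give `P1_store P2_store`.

Move 1: P1 pit3 -> P1=[3,5,2,0,6,3](1) P2=[6,3,4,3,2,4](0)
Move 2: P1 pit0 -> P1=[0,6,3,0,6,3](6) P2=[6,3,0,3,2,4](0)
Move 3: P1 pit5 -> P1=[0,6,3,0,6,0](7) P2=[7,4,0,3,2,4](0)
Move 4: P1 pit4 -> P1=[0,6,3,0,0,1](8) P2=[8,5,1,4,2,4](0)
Move 5: P1 pit2 -> P1=[0,6,0,1,1,2](8) P2=[8,5,1,4,2,4](0)
Move 6: P1 pit1 -> P1=[0,0,1,2,2,3](9) P2=[9,5,1,4,2,4](0)

Answer: 9 0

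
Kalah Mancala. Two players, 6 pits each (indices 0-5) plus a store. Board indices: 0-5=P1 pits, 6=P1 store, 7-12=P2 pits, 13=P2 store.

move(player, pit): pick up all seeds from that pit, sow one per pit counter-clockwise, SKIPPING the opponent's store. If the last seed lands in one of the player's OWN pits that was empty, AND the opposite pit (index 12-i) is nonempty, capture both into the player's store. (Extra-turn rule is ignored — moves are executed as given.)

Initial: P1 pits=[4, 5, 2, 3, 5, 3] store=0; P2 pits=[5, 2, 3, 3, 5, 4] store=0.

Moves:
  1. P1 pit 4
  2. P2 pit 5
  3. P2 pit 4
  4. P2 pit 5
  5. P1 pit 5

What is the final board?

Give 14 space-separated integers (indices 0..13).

Move 1: P1 pit4 -> P1=[4,5,2,3,0,4](1) P2=[6,3,4,3,5,4](0)
Move 2: P2 pit5 -> P1=[5,6,3,3,0,4](1) P2=[6,3,4,3,5,0](1)
Move 3: P2 pit4 -> P1=[6,7,4,3,0,4](1) P2=[6,3,4,3,0,1](2)
Move 4: P2 pit5 -> P1=[6,7,4,3,0,4](1) P2=[6,3,4,3,0,0](3)
Move 5: P1 pit5 -> P1=[6,7,4,3,0,0](2) P2=[7,4,5,3,0,0](3)

Answer: 6 7 4 3 0 0 2 7 4 5 3 0 0 3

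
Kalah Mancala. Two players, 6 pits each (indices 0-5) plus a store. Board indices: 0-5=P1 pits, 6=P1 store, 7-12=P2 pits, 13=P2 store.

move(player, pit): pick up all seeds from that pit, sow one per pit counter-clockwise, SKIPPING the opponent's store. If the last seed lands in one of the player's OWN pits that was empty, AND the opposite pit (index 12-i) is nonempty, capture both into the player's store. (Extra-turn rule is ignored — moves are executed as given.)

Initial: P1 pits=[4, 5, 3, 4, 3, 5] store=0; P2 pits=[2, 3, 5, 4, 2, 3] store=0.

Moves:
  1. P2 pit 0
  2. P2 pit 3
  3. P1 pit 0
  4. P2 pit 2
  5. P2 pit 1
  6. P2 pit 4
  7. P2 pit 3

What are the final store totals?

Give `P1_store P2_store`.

Move 1: P2 pit0 -> P1=[4,5,3,4,3,5](0) P2=[0,4,6,4,2,3](0)
Move 2: P2 pit3 -> P1=[5,5,3,4,3,5](0) P2=[0,4,6,0,3,4](1)
Move 3: P1 pit0 -> P1=[0,6,4,5,4,6](0) P2=[0,4,6,0,3,4](1)
Move 4: P2 pit2 -> P1=[1,7,4,5,4,6](0) P2=[0,4,0,1,4,5](2)
Move 5: P2 pit1 -> P1=[1,7,4,5,4,6](0) P2=[0,0,1,2,5,6](2)
Move 6: P2 pit4 -> P1=[2,8,5,5,4,6](0) P2=[0,0,1,2,0,7](3)
Move 7: P2 pit3 -> P1=[2,8,5,5,4,6](0) P2=[0,0,1,0,1,8](3)

Answer: 0 3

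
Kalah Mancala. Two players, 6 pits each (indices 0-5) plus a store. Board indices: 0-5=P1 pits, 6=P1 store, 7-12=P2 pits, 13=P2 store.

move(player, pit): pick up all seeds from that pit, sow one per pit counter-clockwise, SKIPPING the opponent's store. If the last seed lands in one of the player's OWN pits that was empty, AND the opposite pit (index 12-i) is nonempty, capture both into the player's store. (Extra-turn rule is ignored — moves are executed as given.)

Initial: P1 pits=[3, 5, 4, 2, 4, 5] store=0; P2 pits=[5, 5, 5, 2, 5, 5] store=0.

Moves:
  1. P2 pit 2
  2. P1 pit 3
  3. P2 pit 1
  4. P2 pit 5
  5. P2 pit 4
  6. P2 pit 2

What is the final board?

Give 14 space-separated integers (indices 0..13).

Answer: 6 7 6 2 7 7 0 5 0 0 5 0 1 4

Derivation:
Move 1: P2 pit2 -> P1=[4,5,4,2,4,5](0) P2=[5,5,0,3,6,6](1)
Move 2: P1 pit3 -> P1=[4,5,4,0,5,6](0) P2=[5,5,0,3,6,6](1)
Move 3: P2 pit1 -> P1=[4,5,4,0,5,6](0) P2=[5,0,1,4,7,7](2)
Move 4: P2 pit5 -> P1=[5,6,5,1,6,7](0) P2=[5,0,1,4,7,0](3)
Move 5: P2 pit4 -> P1=[6,7,6,2,7,7](0) P2=[5,0,1,4,0,1](4)
Move 6: P2 pit2 -> P1=[6,7,6,2,7,7](0) P2=[5,0,0,5,0,1](4)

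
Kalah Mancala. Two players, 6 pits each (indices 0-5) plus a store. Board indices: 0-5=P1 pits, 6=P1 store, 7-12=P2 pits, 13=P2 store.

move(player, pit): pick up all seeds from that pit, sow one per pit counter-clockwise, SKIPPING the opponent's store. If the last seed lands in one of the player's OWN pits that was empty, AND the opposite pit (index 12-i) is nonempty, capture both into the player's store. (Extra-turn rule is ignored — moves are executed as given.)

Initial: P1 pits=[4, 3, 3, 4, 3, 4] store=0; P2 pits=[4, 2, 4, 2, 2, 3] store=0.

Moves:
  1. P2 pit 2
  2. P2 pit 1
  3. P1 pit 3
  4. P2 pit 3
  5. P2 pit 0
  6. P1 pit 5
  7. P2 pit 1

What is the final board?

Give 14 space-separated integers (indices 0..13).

Answer: 5 3 3 0 4 0 2 1 0 4 3 5 6 2

Derivation:
Move 1: P2 pit2 -> P1=[4,3,3,4,3,4](0) P2=[4,2,0,3,3,4](1)
Move 2: P2 pit1 -> P1=[4,3,3,4,3,4](0) P2=[4,0,1,4,3,4](1)
Move 3: P1 pit3 -> P1=[4,3,3,0,4,5](1) P2=[5,0,1,4,3,4](1)
Move 4: P2 pit3 -> P1=[5,3,3,0,4,5](1) P2=[5,0,1,0,4,5](2)
Move 5: P2 pit0 -> P1=[5,3,3,0,4,5](1) P2=[0,1,2,1,5,6](2)
Move 6: P1 pit5 -> P1=[5,3,3,0,4,0](2) P2=[1,2,3,2,5,6](2)
Move 7: P2 pit1 -> P1=[5,3,3,0,4,0](2) P2=[1,0,4,3,5,6](2)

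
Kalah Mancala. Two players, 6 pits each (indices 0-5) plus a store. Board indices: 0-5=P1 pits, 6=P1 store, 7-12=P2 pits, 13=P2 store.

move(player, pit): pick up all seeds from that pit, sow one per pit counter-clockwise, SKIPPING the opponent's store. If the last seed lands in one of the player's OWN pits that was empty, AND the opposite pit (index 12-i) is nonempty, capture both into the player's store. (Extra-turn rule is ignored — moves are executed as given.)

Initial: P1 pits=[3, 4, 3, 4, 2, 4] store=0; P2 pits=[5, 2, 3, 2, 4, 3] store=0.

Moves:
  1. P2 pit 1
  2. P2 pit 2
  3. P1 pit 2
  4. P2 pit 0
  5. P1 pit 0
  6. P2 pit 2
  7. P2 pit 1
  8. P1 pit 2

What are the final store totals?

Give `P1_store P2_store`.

Move 1: P2 pit1 -> P1=[3,4,3,4,2,4](0) P2=[5,0,4,3,4,3](0)
Move 2: P2 pit2 -> P1=[3,4,3,4,2,4](0) P2=[5,0,0,4,5,4](1)
Move 3: P1 pit2 -> P1=[3,4,0,5,3,5](0) P2=[5,0,0,4,5,4](1)
Move 4: P2 pit0 -> P1=[3,4,0,5,3,5](0) P2=[0,1,1,5,6,5](1)
Move 5: P1 pit0 -> P1=[0,5,1,6,3,5](0) P2=[0,1,1,5,6,5](1)
Move 6: P2 pit2 -> P1=[0,5,1,6,3,5](0) P2=[0,1,0,6,6,5](1)
Move 7: P2 pit1 -> P1=[0,5,1,0,3,5](0) P2=[0,0,0,6,6,5](8)
Move 8: P1 pit2 -> P1=[0,5,0,1,3,5](0) P2=[0,0,0,6,6,5](8)

Answer: 0 8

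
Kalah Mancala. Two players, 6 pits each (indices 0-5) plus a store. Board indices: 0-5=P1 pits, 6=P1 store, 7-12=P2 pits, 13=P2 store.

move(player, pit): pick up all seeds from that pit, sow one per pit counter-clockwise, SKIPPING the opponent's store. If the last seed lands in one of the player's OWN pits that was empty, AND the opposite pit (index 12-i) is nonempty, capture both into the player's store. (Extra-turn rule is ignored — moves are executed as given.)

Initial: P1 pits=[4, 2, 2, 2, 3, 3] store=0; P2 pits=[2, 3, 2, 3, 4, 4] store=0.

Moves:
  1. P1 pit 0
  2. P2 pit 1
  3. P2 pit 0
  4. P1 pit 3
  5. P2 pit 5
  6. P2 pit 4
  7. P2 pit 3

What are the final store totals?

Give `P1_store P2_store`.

Move 1: P1 pit0 -> P1=[0,3,3,3,4,3](0) P2=[2,3,2,3,4,4](0)
Move 2: P2 pit1 -> P1=[0,3,3,3,4,3](0) P2=[2,0,3,4,5,4](0)
Move 3: P2 pit0 -> P1=[0,3,3,3,4,3](0) P2=[0,1,4,4,5,4](0)
Move 4: P1 pit3 -> P1=[0,3,3,0,5,4](1) P2=[0,1,4,4,5,4](0)
Move 5: P2 pit5 -> P1=[1,4,4,0,5,4](1) P2=[0,1,4,4,5,0](1)
Move 6: P2 pit4 -> P1=[2,5,5,0,5,4](1) P2=[0,1,4,4,0,1](2)
Move 7: P2 pit3 -> P1=[3,5,5,0,5,4](1) P2=[0,1,4,0,1,2](3)

Answer: 1 3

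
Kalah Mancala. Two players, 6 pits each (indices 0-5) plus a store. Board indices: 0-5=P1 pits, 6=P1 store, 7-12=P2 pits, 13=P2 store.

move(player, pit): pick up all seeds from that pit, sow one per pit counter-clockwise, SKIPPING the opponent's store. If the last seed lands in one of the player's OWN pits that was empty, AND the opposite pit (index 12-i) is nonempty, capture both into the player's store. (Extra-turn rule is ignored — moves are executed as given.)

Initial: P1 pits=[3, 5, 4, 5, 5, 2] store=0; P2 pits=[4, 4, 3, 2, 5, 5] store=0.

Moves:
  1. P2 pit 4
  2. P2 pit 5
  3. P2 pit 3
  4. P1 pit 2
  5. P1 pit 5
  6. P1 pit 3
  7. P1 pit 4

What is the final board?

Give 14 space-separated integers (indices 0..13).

Move 1: P2 pit4 -> P1=[4,6,5,5,5,2](0) P2=[4,4,3,2,0,6](1)
Move 2: P2 pit5 -> P1=[5,7,6,6,6,2](0) P2=[4,4,3,2,0,0](2)
Move 3: P2 pit3 -> P1=[0,7,6,6,6,2](0) P2=[4,4,3,0,1,0](8)
Move 4: P1 pit2 -> P1=[0,7,0,7,7,3](1) P2=[5,5,3,0,1,0](8)
Move 5: P1 pit5 -> P1=[0,7,0,7,7,0](2) P2=[6,6,3,0,1,0](8)
Move 6: P1 pit3 -> P1=[0,7,0,0,8,1](3) P2=[7,7,4,1,1,0](8)
Move 7: P1 pit4 -> P1=[0,7,0,0,0,2](4) P2=[8,8,5,2,2,1](8)

Answer: 0 7 0 0 0 2 4 8 8 5 2 2 1 8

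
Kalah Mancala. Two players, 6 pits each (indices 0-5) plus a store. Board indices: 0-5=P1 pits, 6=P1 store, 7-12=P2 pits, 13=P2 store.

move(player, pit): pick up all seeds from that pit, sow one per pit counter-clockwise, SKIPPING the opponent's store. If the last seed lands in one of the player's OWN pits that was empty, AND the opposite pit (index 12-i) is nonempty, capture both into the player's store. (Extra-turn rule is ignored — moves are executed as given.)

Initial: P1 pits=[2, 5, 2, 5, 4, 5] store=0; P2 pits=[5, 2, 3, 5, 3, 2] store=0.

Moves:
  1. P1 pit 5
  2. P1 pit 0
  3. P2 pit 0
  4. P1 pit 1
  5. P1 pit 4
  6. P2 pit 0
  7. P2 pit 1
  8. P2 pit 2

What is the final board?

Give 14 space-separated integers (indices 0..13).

Move 1: P1 pit5 -> P1=[2,5,2,5,4,0](1) P2=[6,3,4,6,3,2](0)
Move 2: P1 pit0 -> P1=[0,6,3,5,4,0](1) P2=[6,3,4,6,3,2](0)
Move 3: P2 pit0 -> P1=[0,6,3,5,4,0](1) P2=[0,4,5,7,4,3](1)
Move 4: P1 pit1 -> P1=[0,0,4,6,5,1](2) P2=[1,4,5,7,4,3](1)
Move 5: P1 pit4 -> P1=[0,0,4,6,0,2](3) P2=[2,5,6,7,4,3](1)
Move 6: P2 pit0 -> P1=[0,0,4,6,0,2](3) P2=[0,6,7,7,4,3](1)
Move 7: P2 pit1 -> P1=[1,0,4,6,0,2](3) P2=[0,0,8,8,5,4](2)
Move 8: P2 pit2 -> P1=[2,1,5,7,0,2](3) P2=[0,0,0,9,6,5](3)

Answer: 2 1 5 7 0 2 3 0 0 0 9 6 5 3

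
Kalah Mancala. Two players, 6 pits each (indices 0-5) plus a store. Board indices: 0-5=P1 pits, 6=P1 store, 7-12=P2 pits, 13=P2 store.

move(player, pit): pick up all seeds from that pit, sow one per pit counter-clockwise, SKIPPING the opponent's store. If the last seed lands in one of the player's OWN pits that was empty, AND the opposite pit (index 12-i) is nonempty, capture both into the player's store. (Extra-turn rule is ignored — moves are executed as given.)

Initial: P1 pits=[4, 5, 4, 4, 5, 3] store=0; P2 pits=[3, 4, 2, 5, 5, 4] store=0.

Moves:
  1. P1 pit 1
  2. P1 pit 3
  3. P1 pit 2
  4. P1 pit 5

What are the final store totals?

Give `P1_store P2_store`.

Move 1: P1 pit1 -> P1=[4,0,5,5,6,4](1) P2=[3,4,2,5,5,4](0)
Move 2: P1 pit3 -> P1=[4,0,5,0,7,5](2) P2=[4,5,2,5,5,4](0)
Move 3: P1 pit2 -> P1=[4,0,0,1,8,6](3) P2=[5,5,2,5,5,4](0)
Move 4: P1 pit5 -> P1=[4,0,0,1,8,0](4) P2=[6,6,3,6,6,4](0)

Answer: 4 0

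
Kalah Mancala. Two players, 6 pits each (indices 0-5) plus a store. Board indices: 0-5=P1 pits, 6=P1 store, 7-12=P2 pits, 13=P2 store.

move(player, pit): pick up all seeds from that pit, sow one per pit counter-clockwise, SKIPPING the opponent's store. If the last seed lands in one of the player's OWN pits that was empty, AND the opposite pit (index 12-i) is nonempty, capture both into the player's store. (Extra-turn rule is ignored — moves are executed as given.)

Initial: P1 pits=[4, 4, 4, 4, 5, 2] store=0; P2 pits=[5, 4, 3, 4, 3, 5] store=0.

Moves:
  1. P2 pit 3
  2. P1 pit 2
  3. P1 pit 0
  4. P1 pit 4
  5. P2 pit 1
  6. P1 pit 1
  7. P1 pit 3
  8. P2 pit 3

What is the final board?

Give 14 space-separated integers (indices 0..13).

Answer: 0 0 2 0 2 7 4 7 1 6 0 7 8 3

Derivation:
Move 1: P2 pit3 -> P1=[5,4,4,4,5,2](0) P2=[5,4,3,0,4,6](1)
Move 2: P1 pit2 -> P1=[5,4,0,5,6,3](1) P2=[5,4,3,0,4,6](1)
Move 3: P1 pit0 -> P1=[0,5,1,6,7,4](1) P2=[5,4,3,0,4,6](1)
Move 4: P1 pit4 -> P1=[0,5,1,6,0,5](2) P2=[6,5,4,1,5,6](1)
Move 5: P2 pit1 -> P1=[0,5,1,6,0,5](2) P2=[6,0,5,2,6,7](2)
Move 6: P1 pit1 -> P1=[0,0,2,7,1,6](3) P2=[6,0,5,2,6,7](2)
Move 7: P1 pit3 -> P1=[0,0,2,0,2,7](4) P2=[7,1,6,3,6,7](2)
Move 8: P2 pit3 -> P1=[0,0,2,0,2,7](4) P2=[7,1,6,0,7,8](3)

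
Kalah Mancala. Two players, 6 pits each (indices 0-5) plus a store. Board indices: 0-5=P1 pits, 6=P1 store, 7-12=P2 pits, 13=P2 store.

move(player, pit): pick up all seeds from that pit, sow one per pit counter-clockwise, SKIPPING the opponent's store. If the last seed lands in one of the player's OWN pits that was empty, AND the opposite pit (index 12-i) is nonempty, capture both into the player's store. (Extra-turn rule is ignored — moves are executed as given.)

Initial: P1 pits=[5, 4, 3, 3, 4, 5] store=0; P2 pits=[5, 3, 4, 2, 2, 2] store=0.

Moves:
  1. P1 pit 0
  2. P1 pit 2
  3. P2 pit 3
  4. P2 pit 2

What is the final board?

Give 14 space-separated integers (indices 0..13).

Answer: 0 5 0 5 6 7 1 5 3 0 1 4 4 1

Derivation:
Move 1: P1 pit0 -> P1=[0,5,4,4,5,6](0) P2=[5,3,4,2,2,2](0)
Move 2: P1 pit2 -> P1=[0,5,0,5,6,7](1) P2=[5,3,4,2,2,2](0)
Move 3: P2 pit3 -> P1=[0,5,0,5,6,7](1) P2=[5,3,4,0,3,3](0)
Move 4: P2 pit2 -> P1=[0,5,0,5,6,7](1) P2=[5,3,0,1,4,4](1)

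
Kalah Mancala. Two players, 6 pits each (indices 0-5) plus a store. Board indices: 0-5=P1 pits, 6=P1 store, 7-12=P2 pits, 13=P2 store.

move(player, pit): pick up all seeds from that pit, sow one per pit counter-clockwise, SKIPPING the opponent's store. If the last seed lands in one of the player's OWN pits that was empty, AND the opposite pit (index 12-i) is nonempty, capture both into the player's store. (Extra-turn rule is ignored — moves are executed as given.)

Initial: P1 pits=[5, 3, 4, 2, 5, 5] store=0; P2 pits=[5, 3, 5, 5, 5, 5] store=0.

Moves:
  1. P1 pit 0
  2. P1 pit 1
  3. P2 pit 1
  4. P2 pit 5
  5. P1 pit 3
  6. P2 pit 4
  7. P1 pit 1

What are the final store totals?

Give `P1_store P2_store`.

Move 1: P1 pit0 -> P1=[0,4,5,3,6,6](0) P2=[5,3,5,5,5,5](0)
Move 2: P1 pit1 -> P1=[0,0,6,4,7,7](0) P2=[5,3,5,5,5,5](0)
Move 3: P2 pit1 -> P1=[0,0,6,4,7,7](0) P2=[5,0,6,6,6,5](0)
Move 4: P2 pit5 -> P1=[1,1,7,5,7,7](0) P2=[5,0,6,6,6,0](1)
Move 5: P1 pit3 -> P1=[1,1,7,0,8,8](1) P2=[6,1,6,6,6,0](1)
Move 6: P2 pit4 -> P1=[2,2,8,1,8,8](1) P2=[6,1,6,6,0,1](2)
Move 7: P1 pit1 -> P1=[2,0,9,2,8,8](1) P2=[6,1,6,6,0,1](2)

Answer: 1 2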